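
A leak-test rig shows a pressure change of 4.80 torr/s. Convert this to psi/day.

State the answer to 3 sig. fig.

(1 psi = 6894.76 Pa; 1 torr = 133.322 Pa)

4.80 torr/s × 133.322 Pa/torr = 639.946 Pa/s
639.946 Pa/s ÷ 6894.76 Pa/psi × 86400 s/day = 8019.33 psi/day

8020 psi/day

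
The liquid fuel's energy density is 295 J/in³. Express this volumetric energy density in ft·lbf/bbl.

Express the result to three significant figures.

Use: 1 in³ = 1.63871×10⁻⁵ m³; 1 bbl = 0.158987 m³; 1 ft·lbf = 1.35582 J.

2.11×10⁶ ft·lbf/bbl

295 J/in³ ÷ 1.63871×10⁻⁵ m³/in³ = 1.8002×10⁷ J/m³
1.8002×10⁷ J/m³ ÷ 1.35582 J/ft·lbf × 0.158987 m³/bbl = 2.11096×10⁶ ft·lbf/bbl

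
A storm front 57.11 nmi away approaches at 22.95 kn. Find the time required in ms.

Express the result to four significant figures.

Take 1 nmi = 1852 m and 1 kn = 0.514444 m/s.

57.11 nmi × 1852 → 105768 m
22.95 kn × 0.514444 → 11.8065 m/s
t = d / v = 105768 m / 11.8065 m/s = 8958.46 s
8958.46 s ÷ (0.001 s/ms) = 8.95846×10⁶ ms

8.958×10⁶ ms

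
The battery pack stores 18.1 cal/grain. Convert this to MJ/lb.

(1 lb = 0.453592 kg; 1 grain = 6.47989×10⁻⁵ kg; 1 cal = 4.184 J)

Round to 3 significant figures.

0.530 MJ/lb

18.1 cal/grain × 4.184 J/cal ÷ 6.47989×10⁻⁵ kg/grain = 1.1687×10⁶ J/kg
1.1687×10⁶ J/kg ÷ 1000000 J/MJ × 0.453592 kg/lb = 0.530113 MJ/lb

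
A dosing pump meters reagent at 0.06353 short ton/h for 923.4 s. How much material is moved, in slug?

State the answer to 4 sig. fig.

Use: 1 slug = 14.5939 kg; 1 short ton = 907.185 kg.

1.013 slug

0.06353 short ton/h → 0.0160093 kg/s
m = ṁ × t = 0.0160093 × 923.4 = 14.783 kg
In slug: 14.783 / 14.5939 = 1.01296 slug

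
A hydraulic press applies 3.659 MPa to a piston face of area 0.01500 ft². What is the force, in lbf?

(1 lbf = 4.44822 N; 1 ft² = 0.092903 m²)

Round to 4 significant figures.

3.659 MPa × 1000000 = 3.659×10⁶ Pa
0.01500 ft² × 0.092903 = 0.00139354 m²
F = P × A = 3.659×10⁶ Pa × 0.00139354 m² = 5098.96 N
5098.96 N ÷ (4.44822 N/lbf) = 1146.29 lbf

1146 lbf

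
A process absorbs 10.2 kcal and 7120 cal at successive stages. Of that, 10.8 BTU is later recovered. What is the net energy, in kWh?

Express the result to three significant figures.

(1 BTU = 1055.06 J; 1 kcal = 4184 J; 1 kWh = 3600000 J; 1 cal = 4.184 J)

10.2 kcal × 4184 = 42676.8 J
7120 cal × 4.184 = 29790.1 J
10.8 BTU × 1055.06 = 11394.6 J
Net: 42676.8 + 29790.1 − 11394.6 = 61072.3 J
In kWh: 61072.3 / 3600000 = 0.0169645 kWh

0.0170 kWh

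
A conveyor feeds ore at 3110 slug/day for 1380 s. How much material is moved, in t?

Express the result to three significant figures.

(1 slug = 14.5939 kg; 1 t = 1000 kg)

0.725 t

3110 slug/day → 0.525313 kg/s
m = ṁ × t = 0.525313 × 1380 = 724.932 kg
In t: 724.932 / 1000 = 0.724932 t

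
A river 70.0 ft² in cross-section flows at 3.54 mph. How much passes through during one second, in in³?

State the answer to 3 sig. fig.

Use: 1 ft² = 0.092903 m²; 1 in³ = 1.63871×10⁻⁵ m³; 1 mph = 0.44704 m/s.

3.54 mph × 0.44704 → 1.58252 m/s
70.0 ft² × 0.092903 → 6.50321 m²
V = v × A × t = 1.58252 m/s × 6.50321 m² × 1 s = 10.2915 m³
10.2915 m³ ÷ (1.63871×10⁻⁵ m³/in³) = 628024 in³

6.28×10⁵ in³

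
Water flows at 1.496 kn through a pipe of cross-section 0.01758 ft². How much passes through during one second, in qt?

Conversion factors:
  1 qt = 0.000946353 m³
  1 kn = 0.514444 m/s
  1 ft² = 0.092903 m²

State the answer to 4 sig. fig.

1.496 kn × 0.514444 → 0.769608 m/s
0.01758 ft² × 0.092903 → 0.00163323 m²
V = v × A × t = 0.769608 m/s × 0.00163323 m² × 1 s = 0.00125695 m³
0.00125695 m³ ÷ (0.000946353 m³/qt) = 1.3282 qt

1.328 qt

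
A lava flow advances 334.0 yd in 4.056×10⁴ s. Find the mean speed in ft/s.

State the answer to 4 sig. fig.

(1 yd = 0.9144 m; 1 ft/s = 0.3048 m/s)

0.02470 ft/s

334.0 yd × 0.9144 = 305.41 m
v = d / t = 305.41 m / 40560 s = 0.00752983 m/s
0.00752983 m/s ÷ (0.3048 m/s/ft/s) = 0.0247042 ft/s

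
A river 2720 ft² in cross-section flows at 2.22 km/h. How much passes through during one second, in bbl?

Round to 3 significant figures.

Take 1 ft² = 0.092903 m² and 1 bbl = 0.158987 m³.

2.22 km/h × (1/3.6) = 0.616667 m/s
2720 ft² × 0.092903 = 252.696 m²
V = v × A × t = 0.616667 m/s × 252.696 m² × 1 s = 155.829 m³
155.829 m³ ÷ (0.158987 m³/bbl) = 980.137 bbl

980 bbl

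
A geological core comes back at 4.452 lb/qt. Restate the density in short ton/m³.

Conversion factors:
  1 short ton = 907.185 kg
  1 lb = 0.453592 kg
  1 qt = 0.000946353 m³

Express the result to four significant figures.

4.452 lb/qt × 0.453592 kg/lb ÷ 0.000946353 m³/qt = 2133.87 kg/m³
2133.87 kg/m³ ÷ 907.185 kg/short ton = 2.35219 short ton/m³

2.352 short ton/m³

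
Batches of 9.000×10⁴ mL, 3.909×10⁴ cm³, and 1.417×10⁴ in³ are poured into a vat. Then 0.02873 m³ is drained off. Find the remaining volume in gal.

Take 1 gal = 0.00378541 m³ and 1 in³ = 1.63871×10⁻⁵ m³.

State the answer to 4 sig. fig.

87.85 gal

9.000×10⁴ mL × 10⁻⁶ → 0.09 m³
3.909×10⁴ cm³ × 10⁻⁶ → 0.03909 m³
1.417×10⁴ in³ × 1.63871×10⁻⁵ → 0.232205 m³
0.02873 m³ (already m³)
Result: 0.09 + 0.03909 + 0.232205 − 0.02873 = 0.332565 m³
In gal: 0.332565 / 0.00378541 = 87.8544 gal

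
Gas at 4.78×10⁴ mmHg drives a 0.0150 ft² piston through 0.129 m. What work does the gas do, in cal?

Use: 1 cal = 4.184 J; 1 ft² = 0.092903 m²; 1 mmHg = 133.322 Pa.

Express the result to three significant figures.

4.78×10⁴ mmHg → 6.37279×10⁶ Pa
0.0150 ft² → 0.00139354 m²
F = P × A = 6.37279×10⁶ × 0.00139354 = 8880.74 N
W = F × d = 8880.74 × 0.129 = 1145.62 J
In cal: 1145.62 / 4.184 = 273.81 cal

274 cal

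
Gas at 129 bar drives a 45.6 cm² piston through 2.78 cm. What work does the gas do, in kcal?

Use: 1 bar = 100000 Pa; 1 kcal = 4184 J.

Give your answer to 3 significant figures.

129 bar → 1.29×10⁷ Pa
45.6 cm² → 0.00456 m²
F = P × A = 1.29×10⁷ × 0.00456 = 58824 N
2.78 cm → 0.0278 m
W = F × d = 58824 × 0.0278 = 1635.31 J
In kcal: 1635.31 / 4184 = 0.390848 kcal

0.391 kcal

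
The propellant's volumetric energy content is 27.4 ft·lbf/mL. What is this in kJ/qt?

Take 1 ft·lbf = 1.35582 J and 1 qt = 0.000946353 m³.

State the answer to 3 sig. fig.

35.2 kJ/qt

27.4 ft·lbf/mL × 1.35582 J/ft·lbf ÷ 10⁻⁶ m³/mL = 3.71495×10⁷ J/m³
3.71495×10⁷ J/m³ ÷ 1000 J/kJ × 0.000946353 m³/qt = 35.1565 kJ/qt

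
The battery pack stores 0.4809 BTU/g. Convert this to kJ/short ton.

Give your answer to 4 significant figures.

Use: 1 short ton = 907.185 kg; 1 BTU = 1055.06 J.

0.4809 BTU/g × 1055.06 J/BTU ÷ 0.001 kg/g = 507378 J/kg
507378 J/kg ÷ 1000 J/kJ × 907.185 kg/short ton = 460286 kJ/short ton

4.603×10⁵ kJ/short ton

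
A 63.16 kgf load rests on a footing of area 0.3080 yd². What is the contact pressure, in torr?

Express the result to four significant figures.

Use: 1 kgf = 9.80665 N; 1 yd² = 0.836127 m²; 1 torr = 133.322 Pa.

18.04 torr

63.16 kgf × 9.80665 = 619.388 N
0.3080 yd² × 0.836127 = 0.257527 m²
P = F / A = 619.388 N / 0.257527 m² = 2405.14 Pa
2405.14 Pa ÷ (133.322 Pa/torr) = 18.0401 torr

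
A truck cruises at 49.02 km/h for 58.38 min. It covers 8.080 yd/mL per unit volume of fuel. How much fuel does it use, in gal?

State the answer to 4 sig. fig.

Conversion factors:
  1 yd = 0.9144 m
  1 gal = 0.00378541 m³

49.02 km/h → 13.6167 m/s
58.38 min → 3502.8 s
d = v × t = 13.6167 × 3502.8 = 47696.6 m
8.080 yd/mL → 7.38835×10⁶ m/m³
V = d / (distance per unit fuel) = 47696.6 / 7.38835×10⁶ = 0.00645565 m³
In gal: 0.00645565 / 0.00378541 = 1.7054 gal

1.705 gal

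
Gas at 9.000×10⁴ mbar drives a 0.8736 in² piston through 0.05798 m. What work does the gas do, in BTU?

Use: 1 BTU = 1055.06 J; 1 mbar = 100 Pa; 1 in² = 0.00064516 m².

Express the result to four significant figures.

0.2788 BTU

9.000×10⁴ mbar → 9×10⁶ Pa
0.8736 in² → 5.63612×10⁻⁴ m²
F = P × A = 9×10⁶ × 5.63612×10⁻⁴ = 5072.51 N
W = F × d = 5072.51 × 0.05798 = 294.104 J
In BTU: 294.104 / 1055.06 = 0.278756 BTU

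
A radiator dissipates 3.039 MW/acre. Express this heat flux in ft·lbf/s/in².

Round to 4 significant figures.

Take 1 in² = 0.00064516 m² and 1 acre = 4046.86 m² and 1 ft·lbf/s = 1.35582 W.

3.039 MW/acre × 1000000 W/MW ÷ 4046.86 m²/acre = 750.953 W/m²
750.953 W/m² ÷ 1.35582 W/ft·lbf/s × 0.00064516 m²/in² = 0.357337 ft·lbf/s/in²

0.3573 ft·lbf/s/in²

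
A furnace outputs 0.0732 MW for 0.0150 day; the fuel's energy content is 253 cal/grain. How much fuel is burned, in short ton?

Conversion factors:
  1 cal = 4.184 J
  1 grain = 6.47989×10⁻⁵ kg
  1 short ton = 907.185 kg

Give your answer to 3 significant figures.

0.0732 MW → 73200 W
0.0150 day → 1296 s
E = P × t = 73200 × 1296 = 9.48672×10⁷ J
253 cal/grain → 1.6336×10⁷ J/kg
m = E / e_s = 9.48672×10⁷ / 1.6336×10⁷ = 5.80725 kg
In short ton: 5.80725 / 907.185 = 0.0064014 short ton

0.00640 short ton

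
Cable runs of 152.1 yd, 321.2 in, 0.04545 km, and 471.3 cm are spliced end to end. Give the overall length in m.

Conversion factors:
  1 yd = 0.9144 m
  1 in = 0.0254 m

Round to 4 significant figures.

152.1 yd × 0.9144 = 139.08 m
321.2 in × 0.0254 = 8.15848 m
0.04545 km × 1000 = 45.45 m
471.3 cm × 0.01 = 4.713 m
Total: 139.08 + 8.15848 + 45.45 + 4.713 = 197.401 m

197.4 m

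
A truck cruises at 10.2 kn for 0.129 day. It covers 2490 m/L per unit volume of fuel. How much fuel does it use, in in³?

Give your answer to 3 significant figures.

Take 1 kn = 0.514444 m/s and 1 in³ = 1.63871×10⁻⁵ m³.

10.2 kn → 5.24733 m/s
0.129 day → 11145.6 s
d = v × t = 5.24733 × 11145.6 = 58484.6 m
2490 m/L → 2.49×10⁶ m/m³
V = d / (distance per unit fuel) = 58484.6 / 2.49×10⁶ = 0.0234878 m³
In in³: 0.0234878 / 1.63871×10⁻⁵ = 1433.31 in³

1430 in³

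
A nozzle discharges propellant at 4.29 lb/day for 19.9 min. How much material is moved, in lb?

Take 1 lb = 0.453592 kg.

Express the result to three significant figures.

0.0593 lb

4.29 lb/day → 2.25221×10⁻⁵ kg/s
19.9 min → 1194 s
m = ṁ × t = 2.25221×10⁻⁵ × 1194 = 0.0268914 kg
In lb: 0.0268914 / 0.453592 = 0.0592854 lb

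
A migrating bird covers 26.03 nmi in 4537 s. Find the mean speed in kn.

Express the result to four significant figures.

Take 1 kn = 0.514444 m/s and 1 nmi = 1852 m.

20.65 kn

26.03 nmi × 1852 → 48207.6 m
v = d / t = 48207.6 m / 4537 s = 10.6254 m/s
10.6254 m/s ÷ (0.514444 m/s/kn) = 20.6541 kn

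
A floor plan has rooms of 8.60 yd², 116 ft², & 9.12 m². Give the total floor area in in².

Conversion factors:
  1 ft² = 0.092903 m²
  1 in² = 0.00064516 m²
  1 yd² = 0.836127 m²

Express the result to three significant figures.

8.60 yd² × 0.836127 → 7.19069 m²
116 ft² × 0.092903 → 10.7767 m²
9.12 m² (already m²)
Total: 7.19069 + 10.7767 + 9.12 = 27.0874 m²
In in²: 27.0874 / 0.00064516 = 41985.6 in²

4.20×10⁴ in²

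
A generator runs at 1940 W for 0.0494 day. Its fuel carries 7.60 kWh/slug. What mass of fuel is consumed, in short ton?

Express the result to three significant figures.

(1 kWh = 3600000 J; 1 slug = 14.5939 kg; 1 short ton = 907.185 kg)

0.0494 day → 4268.16 s
E = P × t = 1940 × 4268.16 = 8.28023×10⁶ J
7.60 kWh/slug → 1.87476×10⁶ J/kg
m = E / e_s = 8.28023×10⁶ / 1.87476×10⁶ = 4.41669 kg
In short ton: 4.41669 / 907.185 = 0.00486857 short ton

0.00487 short ton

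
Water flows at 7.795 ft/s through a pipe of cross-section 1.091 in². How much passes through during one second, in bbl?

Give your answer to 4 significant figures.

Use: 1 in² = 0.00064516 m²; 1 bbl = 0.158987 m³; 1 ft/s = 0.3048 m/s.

0.01052 bbl

7.795 ft/s × 0.3048 → 2.37592 m/s
1.091 in² × 0.00064516 → 7.0387×10⁻⁴ m²
V = v × A × t = 2.37592 m/s × 7.0387×10⁻⁴ m² × 1 s = 0.00167234 m³
0.00167234 m³ ÷ (0.158987 m³/bbl) = 0.0105187 bbl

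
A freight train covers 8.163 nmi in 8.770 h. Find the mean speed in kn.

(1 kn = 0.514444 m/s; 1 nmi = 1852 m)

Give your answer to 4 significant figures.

8.163 nmi × 1852 = 15117.9 m
8.770 h × 3600 = 31572 s
v = d / t = 15117.9 m / 31572 s = 0.478839 m/s
0.478839 m/s ÷ (0.514444 m/s/kn) = 0.930789 kn

0.9308 kn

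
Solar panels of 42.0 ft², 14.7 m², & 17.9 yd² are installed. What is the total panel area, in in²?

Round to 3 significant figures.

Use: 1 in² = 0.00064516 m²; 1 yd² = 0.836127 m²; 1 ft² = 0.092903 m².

5.20×10⁴ in²

42.0 ft² × 0.092903 → 3.90193 m²
14.7 m² (already m²)
17.9 yd² × 0.836127 → 14.9667 m²
Combined: 3.90193 + 14.7 + 14.9667 = 33.5686 m²
In in²: 33.5686 / 0.00064516 = 52031.4 in²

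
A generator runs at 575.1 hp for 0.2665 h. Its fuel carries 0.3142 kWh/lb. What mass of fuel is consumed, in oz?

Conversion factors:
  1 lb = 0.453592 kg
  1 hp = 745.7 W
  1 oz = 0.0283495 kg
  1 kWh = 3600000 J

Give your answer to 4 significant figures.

575.1 hp → 428852 W
0.2665 h → 959.4 s
E = P × t = 428852 × 959.4 = 4.11441×10⁸ J
0.3142 kWh/lb → 2.49369×10⁶ J/kg
m = E / e_s = 4.11441×10⁸ / 2.49369×10⁶ = 164.993 kg
In oz: 164.993 / 0.0283495 = 5819.96 oz

5820 oz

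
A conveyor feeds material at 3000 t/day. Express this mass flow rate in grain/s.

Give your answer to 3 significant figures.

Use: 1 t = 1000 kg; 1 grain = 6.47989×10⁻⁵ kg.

3000 t/day × 1000 kg/t ÷ 86400 s/day = 34.7222 kg/s
34.7222 kg/s ÷ 6.47989×10⁻⁵ kg/grain = 535846 grain/s

5.36×10⁵ grain/s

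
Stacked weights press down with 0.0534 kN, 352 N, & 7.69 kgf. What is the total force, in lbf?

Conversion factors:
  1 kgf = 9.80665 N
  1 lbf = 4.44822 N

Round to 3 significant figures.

0.0534 kN × 1000 = 53.4 N
352 N (already N)
7.69 kgf × 9.80665 = 75.4131 N
Sum: 53.4 + 352 + 75.4131 = 480.813 N
In lbf: 480.813 / 4.44822 = 108.091 lbf

108 lbf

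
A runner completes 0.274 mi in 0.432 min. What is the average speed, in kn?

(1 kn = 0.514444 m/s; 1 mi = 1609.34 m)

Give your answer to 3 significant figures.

33.1 kn

0.274 mi × 1609.34 = 440.959 m
0.432 min × 60 = 25.92 s
v = d / t = 440.959 m / 25.92 s = 17.0123 m/s
17.0123 m/s ÷ (0.514444 m/s/kn) = 33.0693 kn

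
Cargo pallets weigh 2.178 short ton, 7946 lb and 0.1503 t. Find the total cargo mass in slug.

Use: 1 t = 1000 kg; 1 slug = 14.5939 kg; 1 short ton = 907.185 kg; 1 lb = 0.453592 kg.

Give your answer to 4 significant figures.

392.7 slug

2.178 short ton × 907.185 = 1975.85 kg
7946 lb × 0.453592 = 3604.24 kg
0.1503 t × 1000 = 150.3 kg
Sum: 1975.85 + 3604.24 + 150.3 = 5730.39 kg
In slug: 5730.39 / 14.5939 = 392.657 slug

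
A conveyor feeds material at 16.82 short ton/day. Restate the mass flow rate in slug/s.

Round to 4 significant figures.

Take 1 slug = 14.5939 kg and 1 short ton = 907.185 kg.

0.01210 slug/s

16.82 short ton/day × 907.185 kg/short ton ÷ 86400 s/day = 0.176607 kg/s
0.176607 kg/s ÷ 14.5939 kg/slug = 0.0121014 slug/s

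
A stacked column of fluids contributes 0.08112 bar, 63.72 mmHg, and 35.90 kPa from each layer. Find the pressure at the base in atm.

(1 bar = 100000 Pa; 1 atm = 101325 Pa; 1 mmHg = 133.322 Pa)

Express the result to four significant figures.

0.5182 atm

0.08112 bar × 100000 = 8112 Pa
63.72 mmHg × 133.322 = 8495.28 Pa
35.90 kPa × 1000 = 35900 Pa
Combined: 8112 + 8495.28 + 35900 = 52507.3 Pa
In atm: 52507.3 / 101325 = 0.518207 atm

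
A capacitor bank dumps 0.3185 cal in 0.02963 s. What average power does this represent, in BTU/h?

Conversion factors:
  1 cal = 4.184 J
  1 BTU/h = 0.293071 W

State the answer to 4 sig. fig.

153.5 BTU/h

0.3185 cal × 4.184 → 1.3326 J
P = E / t = 1.3326 J / 0.02963 s = 44.9747 W
44.9747 W ÷ (0.293071 W/BTU/h) = 153.46 BTU/h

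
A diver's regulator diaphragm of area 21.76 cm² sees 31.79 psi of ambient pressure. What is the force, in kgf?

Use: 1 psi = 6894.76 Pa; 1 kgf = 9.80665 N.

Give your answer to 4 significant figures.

48.63 kgf

31.79 psi × 6894.76 = 219184 Pa
21.76 cm² × 0.0001 = 0.002176 m²
F = P × A = 219184 Pa × 0.002176 m² = 476.944 N
476.944 N ÷ (9.80665 N/kgf) = 48.6348 kgf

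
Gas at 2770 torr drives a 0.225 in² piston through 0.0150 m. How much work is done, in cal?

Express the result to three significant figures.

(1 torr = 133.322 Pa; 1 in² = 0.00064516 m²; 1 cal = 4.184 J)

0.192 cal

2770 torr → 369302 Pa
0.225 in² → 1.45161×10⁻⁴ m²
F = P × A = 369302 × 1.45161×10⁻⁴ = 53.6082 N
W = F × d = 53.6082 × 0.015 = 0.804123 J
In cal: 0.804123 / 4.184 = 0.19219 cal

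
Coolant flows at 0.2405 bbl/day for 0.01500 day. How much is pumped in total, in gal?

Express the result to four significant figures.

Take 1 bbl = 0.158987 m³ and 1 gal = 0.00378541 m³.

0.2405 bbl/day → 4.42551×10⁻⁷ m³/s
0.01500 day → 1296 s
V = Q × t = 4.42551×10⁻⁷ × 1296 = 5.73546×10⁻⁴ m³
In gal: 5.73546×10⁻⁴ / 0.00378541 = 0.151515 gal

0.1515 gal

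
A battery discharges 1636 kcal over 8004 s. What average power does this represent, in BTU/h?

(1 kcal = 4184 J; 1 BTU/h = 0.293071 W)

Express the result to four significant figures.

1636 kcal × 4184 = 6.84502×10⁶ J
P = E / t = 6.84502×10⁶ J / 8004 s = 855.2 W
855.2 W ÷ (0.293071 W/BTU/h) = 2918.06 BTU/h

2918 BTU/h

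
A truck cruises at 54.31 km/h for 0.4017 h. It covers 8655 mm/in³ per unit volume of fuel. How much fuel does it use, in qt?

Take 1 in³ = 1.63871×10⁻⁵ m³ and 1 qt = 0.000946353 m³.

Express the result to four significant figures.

43.65 qt

54.31 km/h → 15.0861 m/s
0.4017 h → 1446.12 s
d = v × t = 15.0861 × 1446.12 = 21816.3 m
8655 mm/in³ → 528159 m/m³
V = d / (distance per unit fuel) = 21816.3 / 528159 = 0.0413063 m³
In qt: 0.0413063 / 0.000946353 = 43.6479 qt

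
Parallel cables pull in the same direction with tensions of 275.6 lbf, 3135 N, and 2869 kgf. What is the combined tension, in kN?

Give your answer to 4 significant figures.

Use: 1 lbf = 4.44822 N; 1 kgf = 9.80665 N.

275.6 lbf × 4.44822 → 1225.93 N
3135 N (already N)
2869 kgf × 9.80665 → 28135.3 N
Combined: 1225.93 + 3135 + 28135.3 = 32496.2 N
In kN: 32496.2 / 1000 = 32.4962 kN

32.50 kN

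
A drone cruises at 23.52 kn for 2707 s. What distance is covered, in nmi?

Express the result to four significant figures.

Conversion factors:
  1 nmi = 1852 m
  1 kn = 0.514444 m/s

17.69 nmi

23.52 kn × 0.514444 = 12.0997 m/s
d = v × t = 12.0997 m/s × 2707 s = 32753.9 m
32753.9 m ÷ (1852 m/nmi) = 17.6857 nmi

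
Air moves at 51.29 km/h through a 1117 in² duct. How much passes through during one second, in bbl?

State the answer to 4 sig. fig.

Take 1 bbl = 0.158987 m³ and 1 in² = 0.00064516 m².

64.58 bbl

51.29 km/h × (1/3.6) → 14.2472 m/s
1117 in² × 0.00064516 → 0.720644 m²
V = v × A × t = 14.2472 m/s × 0.720644 m² × 1 s = 10.2672 m³
10.2672 m³ ÷ (0.158987 m³/bbl) = 64.5789 bbl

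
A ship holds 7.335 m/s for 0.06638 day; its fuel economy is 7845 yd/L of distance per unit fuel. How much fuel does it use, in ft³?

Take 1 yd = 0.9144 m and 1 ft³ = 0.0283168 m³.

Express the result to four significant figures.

0.06638 day → 5735.23 s
d = v × t = 7.335 × 5735.23 = 42067.9 m
7845 yd/L → 7.17347×10⁶ m/m³
V = d / (distance per unit fuel) = 42067.9 / 7.17347×10⁶ = 0.00586437 m³
In ft³: 0.00586437 / 0.0283168 = 0.207099 ft³

0.2071 ft³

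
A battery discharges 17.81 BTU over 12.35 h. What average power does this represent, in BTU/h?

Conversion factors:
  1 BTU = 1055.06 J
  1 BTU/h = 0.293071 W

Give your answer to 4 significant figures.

17.81 BTU × 1055.06 = 18790.6 J
12.35 h × 3600 = 44460 s
P = E / t = 18790.6 J / 44460 s = 0.422641 W
0.422641 W ÷ (0.293071 W/BTU/h) = 1.44211 BTU/h

1.442 BTU/h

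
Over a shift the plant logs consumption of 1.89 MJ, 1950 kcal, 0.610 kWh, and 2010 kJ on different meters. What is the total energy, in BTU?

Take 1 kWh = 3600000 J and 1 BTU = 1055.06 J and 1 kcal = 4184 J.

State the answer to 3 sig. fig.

1.35×10⁴ BTU

1.89 MJ × 1000000 → 1.89×10⁶ J
1950 kcal × 4184 → 8.1588×10⁶ J
0.610 kWh × 3600000 → 2.196×10⁶ J
2010 kJ × 1000 → 2.01×10⁶ J
Combined: 1.89×10⁶ + 8.1588×10⁶ + 2.196×10⁶ + 2.01×10⁶ = 1.42548×10⁷ J
In BTU: 1.42548×10⁷ / 1055.06 = 13510.9 BTU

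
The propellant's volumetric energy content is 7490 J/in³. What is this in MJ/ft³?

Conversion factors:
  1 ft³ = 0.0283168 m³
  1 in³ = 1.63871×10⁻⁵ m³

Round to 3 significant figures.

12.9 MJ/ft³

7490 J/in³ ÷ 1.63871×10⁻⁵ m³/in³ = 4.57067×10⁸ J/m³
4.57067×10⁸ J/m³ ÷ 1000000 J/MJ × 0.0283168 m³/ft³ = 12.9427 MJ/ft³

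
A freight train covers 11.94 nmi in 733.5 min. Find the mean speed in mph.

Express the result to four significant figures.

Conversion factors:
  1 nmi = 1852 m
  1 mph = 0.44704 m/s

11.94 nmi × 1852 → 22112.9 m
733.5 min × 60 → 44010 s
v = d / t = 22112.9 m / 44010 s = 0.502452 m/s
0.502452 m/s ÷ (0.44704 m/s/mph) = 1.12395 mph

1.124 mph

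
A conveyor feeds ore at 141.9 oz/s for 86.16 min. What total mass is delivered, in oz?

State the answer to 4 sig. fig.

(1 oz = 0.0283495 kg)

141.9 oz/s → 4.02279 kg/s
86.16 min → 5169.6 s
m = ṁ × t = 4.02279 × 5169.6 = 20796.2 kg
In oz: 20796.2 / 0.0283495 = 733565 oz

7.336×10⁵ oz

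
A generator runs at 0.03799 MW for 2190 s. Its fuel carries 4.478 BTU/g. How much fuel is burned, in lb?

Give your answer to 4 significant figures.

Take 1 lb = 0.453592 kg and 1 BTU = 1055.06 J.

0.03799 MW → 37990 W
E = P × t = 37990 × 2190 = 8.31981×10⁷ J
4.478 BTU/g → 4.72456×10⁶ J/kg
m = E / e_s = 8.31981×10⁷ / 4.72456×10⁶ = 17.6097 kg
In lb: 17.6097 / 0.453592 = 38.8228 lb

38.82 lb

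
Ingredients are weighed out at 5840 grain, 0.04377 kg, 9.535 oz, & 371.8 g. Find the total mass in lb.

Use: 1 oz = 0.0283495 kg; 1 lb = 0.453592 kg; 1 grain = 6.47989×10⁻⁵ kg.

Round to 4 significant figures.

2.346 lb

5840 grain × 6.47989×10⁻⁵ = 0.378426 kg
0.04377 kg (already kg)
9.535 oz × 0.0283495 = 0.270312 kg
371.8 g × 0.001 = 0.3718 kg
Total: 0.378426 + 0.04377 + 0.270312 + 0.3718 = 1.06431 kg
In lb: 1.06431 / 0.453592 = 2.3464 lb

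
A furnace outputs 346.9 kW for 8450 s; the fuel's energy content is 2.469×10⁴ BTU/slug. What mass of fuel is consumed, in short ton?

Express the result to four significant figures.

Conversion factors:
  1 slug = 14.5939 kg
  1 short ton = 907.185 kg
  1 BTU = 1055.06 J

346.9 kW → 346900 W
E = P × t = 346900 × 8450 = 2.9313×10⁹ J
2.469×10⁴ BTU/slug → 1.78495×10⁶ J/kg
m = E / e_s = 2.9313×10⁹ / 1.78495×10⁶ = 1642.23 kg
In short ton: 1642.23 / 907.185 = 1.81025 short ton

1.810 short ton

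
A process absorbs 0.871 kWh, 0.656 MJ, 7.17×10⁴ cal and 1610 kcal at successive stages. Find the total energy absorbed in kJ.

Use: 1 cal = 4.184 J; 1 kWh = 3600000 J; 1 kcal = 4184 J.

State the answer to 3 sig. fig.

1.08×10⁴ kJ

0.871 kWh × 3600000 → 3.1356×10⁶ J
0.656 MJ × 1000000 → 656000 J
7.17×10⁴ cal × 4.184 → 299993 J
1610 kcal × 4184 → 6.73624×10⁶ J
Sum: 3.1356×10⁶ + 656000 + 299993 + 6.73624×10⁶ = 1.08278×10⁷ J
In kJ: 1.08278×10⁷ / 1000 = 10827.8 kJ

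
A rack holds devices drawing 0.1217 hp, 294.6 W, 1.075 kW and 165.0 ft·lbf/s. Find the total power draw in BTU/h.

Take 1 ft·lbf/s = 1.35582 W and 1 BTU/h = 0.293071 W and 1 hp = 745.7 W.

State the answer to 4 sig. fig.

5746 BTU/h

0.1217 hp × 745.7 = 90.7517 W
294.6 W (already W)
1.075 kW × 1000 = 1075 W
165.0 ft·lbf/s × 1.35582 = 223.71 W
Combined: 90.7517 + 294.6 + 1075 + 223.71 = 1684.06 W
In BTU/h: 1684.06 / 0.293071 = 5746.25 BTU/h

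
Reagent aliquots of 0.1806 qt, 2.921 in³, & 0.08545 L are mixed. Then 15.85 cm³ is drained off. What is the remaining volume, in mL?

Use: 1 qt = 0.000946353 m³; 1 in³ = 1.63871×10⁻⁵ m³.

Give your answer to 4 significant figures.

0.1806 qt × 0.000946353 = 1.70911×10⁻⁴ m³
2.921 in³ × 1.63871×10⁻⁵ = 4.78667×10⁻⁵ m³
0.08545 L × 0.001 = 8.545×10⁻⁵ m³
15.85 cm³ × 10⁻⁶ = 1.585×10⁻⁵ m³
Sum: 1.70911×10⁻⁴ + 4.78667×10⁻⁵ + 8.545×10⁻⁵ − 1.585×10⁻⁵ = 2.88378×10⁻⁴ m³
In mL: 2.88378×10⁻⁴ / 10⁻⁶ = 288.378 mL

288.4 mL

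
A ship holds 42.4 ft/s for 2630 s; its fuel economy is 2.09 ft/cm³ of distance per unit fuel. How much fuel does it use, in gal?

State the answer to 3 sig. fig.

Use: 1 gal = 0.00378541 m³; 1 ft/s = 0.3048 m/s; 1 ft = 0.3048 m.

14.1 gal

42.4 ft/s → 12.9235 m/s
d = v × t = 12.9235 × 2630 = 33988.8 m
2.09 ft/cm³ → 637032 m/m³
V = d / (distance per unit fuel) = 33988.8 / 637032 = 0.0533549 m³
In gal: 0.0533549 / 0.00378541 = 14.0949 gal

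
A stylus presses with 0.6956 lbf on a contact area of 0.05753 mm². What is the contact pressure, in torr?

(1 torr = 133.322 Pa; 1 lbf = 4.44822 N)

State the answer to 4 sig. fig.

4.034×10⁵ torr

0.6956 lbf × 4.44822 → 3.09418 N
0.05753 mm² × 10⁻⁶ → 5.753×10⁻⁸ m²
P = F / A = 3.09418 N / 5.753×10⁻⁸ m² = 5.37838×10⁷ Pa
5.37838×10⁷ Pa ÷ (133.322 Pa/torr) = 403413 torr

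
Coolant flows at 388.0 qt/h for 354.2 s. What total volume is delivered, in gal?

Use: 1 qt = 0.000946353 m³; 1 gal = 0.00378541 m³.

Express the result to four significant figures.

388.0 qt/h → 1.01996×10⁻⁴ m³/s
V = Q × t = 1.01996×10⁻⁴ × 354.2 = 0.036127 m³
In gal: 0.036127 / 0.00378541 = 9.54375 gal

9.544 gal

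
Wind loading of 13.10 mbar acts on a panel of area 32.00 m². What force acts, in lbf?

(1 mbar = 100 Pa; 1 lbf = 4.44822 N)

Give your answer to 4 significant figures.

13.10 mbar × 100 = 1310 Pa
F = P × A = 1310 Pa × 32 m² = 41920 N
41920 N ÷ (4.44822 N/lbf) = 9423.99 lbf

9424 lbf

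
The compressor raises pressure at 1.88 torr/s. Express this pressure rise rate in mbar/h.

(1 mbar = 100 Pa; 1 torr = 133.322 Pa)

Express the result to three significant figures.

9020 mbar/h

1.88 torr/s × 133.322 Pa/torr = 250.645 Pa/s
250.645 Pa/s ÷ 100 Pa/mbar × 3600 s/h = 9023.22 mbar/h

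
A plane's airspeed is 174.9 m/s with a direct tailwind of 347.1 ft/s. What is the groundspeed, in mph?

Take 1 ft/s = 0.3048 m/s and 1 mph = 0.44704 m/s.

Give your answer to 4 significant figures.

627.9 mph

174.9 m/s (already m/s)
347.1 ft/s × 0.3048 = 105.796 m/s
Sum: 174.9 + 105.796 = 280.696 m/s
In mph: 280.696 / 0.44704 = 627.899 mph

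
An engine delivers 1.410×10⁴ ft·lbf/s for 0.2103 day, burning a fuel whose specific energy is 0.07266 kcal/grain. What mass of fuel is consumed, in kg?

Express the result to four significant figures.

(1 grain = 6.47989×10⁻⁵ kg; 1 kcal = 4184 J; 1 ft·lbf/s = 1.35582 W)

1.410×10⁴ ft·lbf/s → 19117.1 W
0.2103 day → 18169.9 s
E = P × t = 19117.1 × 18169.9 = 3.47356×10⁸ J
0.07266 kcal/grain → 4.69158×10⁶ J/kg
m = E / e_s = 3.47356×10⁸ / 4.69158×10⁶ = 74.0382 kg

74.04 kg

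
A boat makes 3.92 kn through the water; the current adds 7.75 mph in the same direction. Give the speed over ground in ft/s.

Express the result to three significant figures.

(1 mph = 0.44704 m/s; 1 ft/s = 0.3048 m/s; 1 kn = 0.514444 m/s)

3.92 kn × 0.514444 = 2.01662 m/s
7.75 mph × 0.44704 = 3.46456 m/s
Total: 2.01662 + 3.46456 = 5.48118 m/s
In ft/s: 5.48118 / 0.3048 = 17.9829 ft/s

18.0 ft/s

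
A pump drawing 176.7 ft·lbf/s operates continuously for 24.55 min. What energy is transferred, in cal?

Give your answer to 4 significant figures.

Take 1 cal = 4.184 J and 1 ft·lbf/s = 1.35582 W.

176.7 ft·lbf/s × 1.35582 = 239.573 W
24.55 min × 60 = 1473 s
E = P × t = 239.573 W × 1473 s = 352891 J
352891 J ÷ (4.184 J/cal) = 84343 cal

8.434×10⁴ cal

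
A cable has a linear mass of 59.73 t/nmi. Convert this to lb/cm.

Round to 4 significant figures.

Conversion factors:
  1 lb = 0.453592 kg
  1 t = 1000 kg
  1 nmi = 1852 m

59.73 t/nmi × 1000 kg/t ÷ 1852 m/nmi = 32.2516 kg/m
32.2516 kg/m ÷ 0.453592 kg/lb × 0.01 m/cm = 0.711027 lb/cm

0.7110 lb/cm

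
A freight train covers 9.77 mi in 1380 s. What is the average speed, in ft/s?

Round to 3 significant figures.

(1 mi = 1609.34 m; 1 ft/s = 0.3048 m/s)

37.4 ft/s

9.77 mi × 1609.34 → 15723.3 m
v = d / t = 15723.3 m / 1380 s = 11.3937 m/s
11.3937 m/s ÷ (0.3048 m/s/ft/s) = 37.3809 ft/s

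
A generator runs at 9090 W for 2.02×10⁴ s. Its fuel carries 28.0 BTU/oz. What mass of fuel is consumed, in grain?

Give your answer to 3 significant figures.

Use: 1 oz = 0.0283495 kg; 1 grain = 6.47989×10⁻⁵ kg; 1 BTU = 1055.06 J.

2.72×10⁶ grain

E = P × t = 9090 × 20200 = 1.83618×10⁸ J
28.0 BTU/oz → 1.04205×10⁶ J/kg
m = E / e_s = 1.83618×10⁸ / 1.04205×10⁶ = 176.208 kg
In grain: 176.208 / 6.47989×10⁻⁵ = 2.71931×10⁶ grain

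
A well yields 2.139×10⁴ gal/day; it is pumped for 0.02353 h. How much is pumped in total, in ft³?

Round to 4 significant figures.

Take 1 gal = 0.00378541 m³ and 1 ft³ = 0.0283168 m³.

2.803 ft³

2.139×10⁴ gal/day → 9.37152×10⁻⁴ m³/s
0.02353 h → 84.708 s
V = Q × t = 9.37152×10⁻⁴ × 84.708 = 0.0793843 m³
In ft³: 0.0793843 / 0.0283168 = 2.80343 ft³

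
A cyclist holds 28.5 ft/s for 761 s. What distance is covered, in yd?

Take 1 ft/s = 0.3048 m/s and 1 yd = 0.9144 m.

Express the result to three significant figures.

28.5 ft/s × 0.3048 → 8.6868 m/s
d = v × t = 8.6868 m/s × 761 s = 6610.65 m
6610.65 m ÷ (0.9144 m/yd) = 7229.49 yd

7230 yd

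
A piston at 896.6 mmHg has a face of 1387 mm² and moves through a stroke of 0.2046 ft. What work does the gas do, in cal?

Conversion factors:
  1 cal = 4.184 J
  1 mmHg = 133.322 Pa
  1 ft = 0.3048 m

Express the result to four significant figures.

896.6 mmHg → 119537 Pa
1387 mm² → 0.001387 m²
F = P × A = 119537 × 0.001387 = 165.798 N
0.2046 ft → 0.0623621 m
W = F × d = 165.798 × 0.0623621 = 10.3395 J
In cal: 10.3395 / 4.184 = 2.4712 cal

2.471 cal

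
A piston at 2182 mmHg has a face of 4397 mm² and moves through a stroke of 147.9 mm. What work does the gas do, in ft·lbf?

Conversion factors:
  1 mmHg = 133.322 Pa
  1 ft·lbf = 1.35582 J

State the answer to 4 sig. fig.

2182 mmHg → 290909 Pa
4397 mm² → 0.004397 m²
F = P × A = 290909 × 0.004397 = 1279.13 N
147.9 mm → 0.1479 m
W = F × d = 1279.13 × 0.1479 = 189.183 J
In ft·lbf: 189.183 / 1.35582 = 139.534 ft·lbf

139.5 ft·lbf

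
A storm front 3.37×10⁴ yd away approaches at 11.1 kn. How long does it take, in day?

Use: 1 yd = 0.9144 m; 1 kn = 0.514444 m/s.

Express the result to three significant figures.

3.37×10⁴ yd × 0.9144 = 30815.3 m
11.1 kn × 0.514444 = 5.71033 m/s
t = d / v = 30815.3 m / 5.71033 m/s = 5396.41 s
5396.41 s ÷ (86400 s/day) = 0.0624584 day

0.0625 day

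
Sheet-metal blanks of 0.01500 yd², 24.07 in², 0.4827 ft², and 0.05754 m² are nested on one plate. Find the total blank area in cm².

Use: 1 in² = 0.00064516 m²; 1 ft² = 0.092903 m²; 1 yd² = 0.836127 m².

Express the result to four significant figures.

1305 cm²

0.01500 yd² × 0.836127 → 0.0125419 m²
24.07 in² × 0.00064516 → 0.015529 m²
0.4827 ft² × 0.092903 → 0.0448443 m²
0.05754 m² (already m²)
Total: 0.0125419 + 0.015529 + 0.0448443 + 0.05754 = 0.130455 m²
In cm²: 0.130455 / 0.0001 = 1304.55 cm²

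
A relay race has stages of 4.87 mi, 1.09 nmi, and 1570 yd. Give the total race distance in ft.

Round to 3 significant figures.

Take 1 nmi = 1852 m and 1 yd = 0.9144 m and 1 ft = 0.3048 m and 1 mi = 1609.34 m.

4.87 mi × 1609.34 = 7837.49 m
1.09 nmi × 1852 = 2018.68 m
1570 yd × 0.9144 = 1435.61 m
Total: 7837.49 + 2018.68 + 1435.61 = 11291.8 m
In ft: 11291.8 / 0.3048 = 37046.6 ft

3.70×10⁴ ft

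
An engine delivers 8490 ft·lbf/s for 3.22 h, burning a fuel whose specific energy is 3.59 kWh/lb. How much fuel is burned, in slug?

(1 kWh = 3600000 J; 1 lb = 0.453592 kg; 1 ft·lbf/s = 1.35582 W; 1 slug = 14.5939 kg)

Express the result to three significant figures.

8490 ft·lbf/s → 11510.9 W
3.22 h → 11592 s
E = P × t = 11510.9 × 11592 = 1.33434×10⁸ J
3.59 kWh/lb → 2.84926×10⁷ J/kg
m = E / e_s = 1.33434×10⁸ / 2.84926×10⁷ = 4.68311 kg
In slug: 4.68311 / 14.5939 = 0.320895 slug

0.321 slug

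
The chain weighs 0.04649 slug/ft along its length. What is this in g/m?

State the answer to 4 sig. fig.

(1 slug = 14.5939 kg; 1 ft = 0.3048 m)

0.04649 slug/ft × 14.5939 kg/slug ÷ 0.3048 m/ft = 2.22595 kg/m
2.22595 kg/m ÷ 0.001 kg/g = 2225.95 g/m

2226 g/m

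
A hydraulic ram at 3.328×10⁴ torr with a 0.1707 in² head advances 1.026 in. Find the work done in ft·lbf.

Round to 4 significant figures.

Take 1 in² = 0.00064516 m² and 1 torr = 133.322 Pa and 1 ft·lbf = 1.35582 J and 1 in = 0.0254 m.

9.392 ft·lbf

3.328×10⁴ torr → 4.43696×10⁶ Pa
0.1707 in² → 1.10129×10⁻⁴ m²
F = P × A = 4.43696×10⁶ × 1.10129×10⁻⁴ = 488.638 N
1.026 in → 0.0260604 m
W = F × d = 488.638 × 0.0260604 = 12.7341 J
In ft·lbf: 12.7341 / 1.35582 = 9.39218 ft·lbf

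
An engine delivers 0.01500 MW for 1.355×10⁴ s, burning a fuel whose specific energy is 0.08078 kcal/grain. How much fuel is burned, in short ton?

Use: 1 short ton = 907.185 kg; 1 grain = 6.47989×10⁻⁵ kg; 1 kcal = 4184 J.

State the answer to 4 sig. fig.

0.04295 short ton

0.01500 MW → 15000 W
E = P × t = 15000 × 13550 = 2.0325×10⁸ J
0.08078 kcal/grain → 5.21588×10⁶ J/kg
m = E / e_s = 2.0325×10⁸ / 5.21588×10⁶ = 38.9675 kg
In short ton: 38.9675 / 907.185 = 0.0429543 short ton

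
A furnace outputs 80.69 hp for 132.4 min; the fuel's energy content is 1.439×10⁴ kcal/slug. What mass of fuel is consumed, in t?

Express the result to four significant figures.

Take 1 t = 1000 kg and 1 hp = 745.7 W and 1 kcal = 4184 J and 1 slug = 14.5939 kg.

80.69 hp → 60170.5 W
132.4 min → 7944 s
E = P × t = 60170.5 × 7944 = 4.77994×10⁸ J
1.439×10⁴ kcal/slug → 4.12554×10⁶ J/kg
m = E / e_s = 4.77994×10⁸ / 4.12554×10⁶ = 115.862 kg
In t: 115.862 / 1000 = 0.115862 t

0.1159 t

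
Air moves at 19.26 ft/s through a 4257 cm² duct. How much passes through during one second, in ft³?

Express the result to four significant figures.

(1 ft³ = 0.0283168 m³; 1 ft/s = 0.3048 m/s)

88.25 ft³

19.26 ft/s × 0.3048 = 5.87045 m/s
4257 cm² × 0.0001 = 0.4257 m²
V = v × A × t = 5.87045 m/s × 0.4257 m² × 1 s = 2.49905 m³
2.49905 m³ ÷ (0.0283168 m³/ft³) = 88.2533 ft³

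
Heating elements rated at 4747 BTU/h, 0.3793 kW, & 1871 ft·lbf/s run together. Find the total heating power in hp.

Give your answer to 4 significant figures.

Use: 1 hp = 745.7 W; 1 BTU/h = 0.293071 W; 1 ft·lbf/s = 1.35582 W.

5.776 hp

4747 BTU/h × 0.293071 = 1391.21 W
0.3793 kW × 1000 = 379.3 W
1871 ft·lbf/s × 1.35582 = 2536.74 W
Sum: 1391.21 + 379.3 + 2536.74 = 4307.25 W
In hp: 4307.25 / 745.7 = 5.77612 hp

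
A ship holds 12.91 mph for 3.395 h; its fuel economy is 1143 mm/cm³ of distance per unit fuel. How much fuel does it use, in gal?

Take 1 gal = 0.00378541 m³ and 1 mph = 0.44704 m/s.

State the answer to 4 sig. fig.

16.30 gal

12.91 mph → 5.77129 m/s
3.395 h → 12222 s
d = v × t = 5.77129 × 12222 = 70536.7 m
1143 mm/cm³ → 1.143×10⁶ m/m³
V = d / (distance per unit fuel) = 70536.7 / 1.143×10⁶ = 0.0617119 m³
In gal: 0.0617119 / 0.00378541 = 16.3026 gal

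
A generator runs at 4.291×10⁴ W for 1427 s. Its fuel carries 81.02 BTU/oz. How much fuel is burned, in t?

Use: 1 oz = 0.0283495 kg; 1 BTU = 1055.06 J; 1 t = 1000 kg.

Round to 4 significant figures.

0.02031 t

E = P × t = 42910 × 1427 = 6.12326×10⁷ J
81.02 BTU/oz → 3.01525×10⁶ J/kg
m = E / e_s = 6.12326×10⁷ / 3.01525×10⁶ = 20.3076 kg
In t: 20.3076 / 1000 = 0.0203076 t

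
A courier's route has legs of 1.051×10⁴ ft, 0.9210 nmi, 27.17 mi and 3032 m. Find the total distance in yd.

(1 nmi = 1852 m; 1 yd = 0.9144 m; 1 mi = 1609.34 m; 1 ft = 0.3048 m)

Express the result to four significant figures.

1.051×10⁴ ft × 0.3048 → 3203.45 m
0.9210 nmi × 1852 → 1705.69 m
27.17 mi × 1609.34 → 43725.8 m
3032 m (already m)
Total: 3203.45 + 1705.69 + 43725.8 + 3032 = 51666.9 m
In yd: 51666.9 / 0.9144 = 56503.6 yd

5.650×10⁴ yd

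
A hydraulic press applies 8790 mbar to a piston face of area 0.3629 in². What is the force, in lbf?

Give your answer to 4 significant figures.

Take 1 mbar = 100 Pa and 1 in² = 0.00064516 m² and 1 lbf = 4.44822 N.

46.27 lbf

8790 mbar × 100 = 879000 Pa
0.3629 in² × 0.00064516 = 2.34129×10⁻⁴ m²
F = P × A = 879000 Pa × 2.34129×10⁻⁴ m² = 205.799 N
205.799 N ÷ (4.44822 N/lbf) = 46.2655 lbf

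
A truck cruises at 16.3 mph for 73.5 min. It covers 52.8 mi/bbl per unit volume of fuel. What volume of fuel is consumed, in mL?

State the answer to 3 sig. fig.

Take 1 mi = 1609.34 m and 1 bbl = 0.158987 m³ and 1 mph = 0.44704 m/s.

6.01×10⁴ mL

16.3 mph → 7.28675 m/s
73.5 min → 4410 s
d = v × t = 7.28675 × 4410 = 32134.6 m
52.8 mi/bbl → 534466 m/m³
V = d / (distance per unit fuel) = 32134.6 / 534466 = 0.0601247 m³
In mL: 0.0601247 / 10⁻⁶ = 60124.7 mL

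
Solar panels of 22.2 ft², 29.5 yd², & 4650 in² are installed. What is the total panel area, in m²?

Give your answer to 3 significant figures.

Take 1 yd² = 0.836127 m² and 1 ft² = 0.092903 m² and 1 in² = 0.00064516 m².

22.2 ft² × 0.092903 = 2.06245 m²
29.5 yd² × 0.836127 = 24.6657 m²
4650 in² × 0.00064516 = 2.99999 m²
Sum: 2.06245 + 24.6657 + 2.99999 = 29.7281 m²

29.7 m²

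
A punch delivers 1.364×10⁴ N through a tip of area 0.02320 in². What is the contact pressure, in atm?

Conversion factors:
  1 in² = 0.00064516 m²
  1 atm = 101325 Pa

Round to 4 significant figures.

0.02320 in² × 0.00064516 → 1.49677×10⁻⁵ m²
P = F / A = 13640 N / 1.49677×10⁻⁵ m² = 9.11296×10⁸ Pa
9.11296×10⁸ Pa ÷ (101325 Pa/atm) = 8993.79 atm

8994 atm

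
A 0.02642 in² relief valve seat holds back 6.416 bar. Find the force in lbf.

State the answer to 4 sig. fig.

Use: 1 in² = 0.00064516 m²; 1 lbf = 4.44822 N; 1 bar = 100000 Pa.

6.416 bar × 100000 → 641600 Pa
0.02642 in² × 0.00064516 → 1.70451×10⁻⁵ m²
F = P × A = 641600 Pa × 1.70451×10⁻⁵ m² = 10.9361 N
10.9361 N ÷ (4.44822 N/lbf) = 2.45853 lbf

2.459 lbf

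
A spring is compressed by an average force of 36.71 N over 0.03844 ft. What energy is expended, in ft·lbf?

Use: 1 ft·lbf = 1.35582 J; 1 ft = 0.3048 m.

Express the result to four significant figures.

0.03844 ft × 0.3048 → 0.0117165 m
W = F × d = 36.71 N × 0.0117165 m = 0.430113 J
0.430113 J ÷ (1.35582 J/ft·lbf) = 0.317235 ft·lbf

0.3172 ft·lbf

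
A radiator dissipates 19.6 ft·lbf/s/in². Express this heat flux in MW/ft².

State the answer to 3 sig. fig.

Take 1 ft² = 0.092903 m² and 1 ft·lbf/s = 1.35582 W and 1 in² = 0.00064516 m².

0.00383 MW/ft²

19.6 ft·lbf/s/in² × 1.35582 W/ft·lbf/s ÷ 0.00064516 m²/in² = 41189.9 W/m²
41189.9 W/m² ÷ 1000000 W/MW × 0.092903 m²/ft² = 0.00382667 MW/ft²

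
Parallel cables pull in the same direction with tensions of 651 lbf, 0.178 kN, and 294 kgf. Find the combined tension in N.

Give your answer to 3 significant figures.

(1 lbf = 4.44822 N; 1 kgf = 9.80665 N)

5960 N

651 lbf × 4.44822 = 2895.79 N
0.178 kN × 1000 = 178 N
294 kgf × 9.80665 = 2883.16 N
Sum: 2895.79 + 178 + 2883.16 = 5956.95 N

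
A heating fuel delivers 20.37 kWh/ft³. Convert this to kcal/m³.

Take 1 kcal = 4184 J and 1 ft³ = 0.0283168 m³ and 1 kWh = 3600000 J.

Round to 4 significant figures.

6.190×10⁵ kcal/m³

20.37 kWh/ft³ × 3600000 J/kWh ÷ 0.0283168 m³/ft³ = 2.5897×10⁹ J/m³
2.5897×10⁹ J/m³ ÷ 4184 J/kcal = 618953 kcal/m³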